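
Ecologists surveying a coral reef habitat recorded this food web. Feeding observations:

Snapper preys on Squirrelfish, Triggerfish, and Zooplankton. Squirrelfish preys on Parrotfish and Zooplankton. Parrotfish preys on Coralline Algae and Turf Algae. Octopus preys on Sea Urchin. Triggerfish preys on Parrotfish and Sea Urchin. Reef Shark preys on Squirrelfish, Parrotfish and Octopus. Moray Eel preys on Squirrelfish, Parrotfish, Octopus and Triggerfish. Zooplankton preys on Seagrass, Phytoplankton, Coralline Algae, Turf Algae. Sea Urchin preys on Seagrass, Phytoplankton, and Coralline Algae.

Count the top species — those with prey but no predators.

3

Top species (has prey, but nothing eats it): Moray Eel, Reef Shark, Snapper.
Count: 3.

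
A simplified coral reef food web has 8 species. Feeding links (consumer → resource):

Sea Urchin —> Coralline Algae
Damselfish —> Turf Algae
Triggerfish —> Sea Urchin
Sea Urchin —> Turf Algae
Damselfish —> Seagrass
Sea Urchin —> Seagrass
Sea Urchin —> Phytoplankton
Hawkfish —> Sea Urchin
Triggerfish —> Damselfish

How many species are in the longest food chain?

3 species

One longest chain: Coralline Algae → Sea Urchin → Hawkfish.
It has 3 species and 2 links.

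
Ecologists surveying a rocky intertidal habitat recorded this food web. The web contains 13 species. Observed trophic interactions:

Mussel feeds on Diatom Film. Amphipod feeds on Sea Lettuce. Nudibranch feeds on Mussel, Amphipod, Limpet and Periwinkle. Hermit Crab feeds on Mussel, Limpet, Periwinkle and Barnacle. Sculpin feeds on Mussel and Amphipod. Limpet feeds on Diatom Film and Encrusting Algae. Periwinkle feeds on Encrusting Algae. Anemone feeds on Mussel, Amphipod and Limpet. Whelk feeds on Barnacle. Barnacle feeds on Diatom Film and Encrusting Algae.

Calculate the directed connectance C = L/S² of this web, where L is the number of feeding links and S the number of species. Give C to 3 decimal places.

C = 0.124

The web has S = 13 species and L = 21 feeding links.
C = L / S² = 21 / 169 = 0.1243 ≈ 0.124.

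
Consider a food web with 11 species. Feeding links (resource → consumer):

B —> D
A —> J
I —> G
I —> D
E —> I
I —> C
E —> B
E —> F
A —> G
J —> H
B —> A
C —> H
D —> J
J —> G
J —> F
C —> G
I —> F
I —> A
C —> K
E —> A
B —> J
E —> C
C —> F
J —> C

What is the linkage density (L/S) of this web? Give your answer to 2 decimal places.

There are L = 24 links among S = 11 species.
L/S = 24/11 = 2.1818 ≈ 2.18.

L/S = 2.18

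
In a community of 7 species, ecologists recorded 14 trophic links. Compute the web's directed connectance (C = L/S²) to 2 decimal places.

The web has S = 7 species and L = 14 feeding links.
C = L / S² = 14 / 49 = 0.2857 ≈ 0.29.

C = 0.29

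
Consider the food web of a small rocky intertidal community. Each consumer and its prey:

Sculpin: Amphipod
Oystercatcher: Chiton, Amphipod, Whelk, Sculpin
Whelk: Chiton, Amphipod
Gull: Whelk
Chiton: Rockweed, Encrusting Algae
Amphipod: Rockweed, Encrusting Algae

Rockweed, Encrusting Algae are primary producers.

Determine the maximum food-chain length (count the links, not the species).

One longest chain: Rockweed → Chiton → Whelk → Oystercatcher.
It has 4 species and 3 links.

3 links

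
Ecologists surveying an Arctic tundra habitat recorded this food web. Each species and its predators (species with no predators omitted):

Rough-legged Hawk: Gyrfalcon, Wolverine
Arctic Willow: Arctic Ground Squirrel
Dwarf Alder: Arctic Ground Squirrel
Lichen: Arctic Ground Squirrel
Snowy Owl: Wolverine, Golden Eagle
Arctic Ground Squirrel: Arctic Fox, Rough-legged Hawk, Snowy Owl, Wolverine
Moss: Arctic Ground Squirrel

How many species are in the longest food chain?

4 species

One longest chain: Arctic Willow → Arctic Ground Squirrel → Rough-legged Hawk → Gyrfalcon.
It has 4 species and 3 links.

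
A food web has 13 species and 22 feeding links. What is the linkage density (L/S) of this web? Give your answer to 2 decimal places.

L/S = 1.69

There are L = 22 links among S = 13 species.
L/S = 22/13 = 1.6923 ≈ 1.69.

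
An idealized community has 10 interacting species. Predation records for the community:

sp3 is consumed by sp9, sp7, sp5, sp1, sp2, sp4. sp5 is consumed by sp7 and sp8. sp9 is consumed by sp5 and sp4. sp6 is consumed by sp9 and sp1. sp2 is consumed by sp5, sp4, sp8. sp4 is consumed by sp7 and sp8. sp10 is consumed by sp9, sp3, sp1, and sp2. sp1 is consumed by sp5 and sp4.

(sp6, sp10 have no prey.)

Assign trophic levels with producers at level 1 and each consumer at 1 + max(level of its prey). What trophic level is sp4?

sp10 is a producer → level 1.
sp3 eats sp10 → level 2.
sp1 eats sp3 (level 2); other prey at levels: sp6 1, sp10 1 → level 3.
sp4 eats sp1 (level 3); other prey at levels: sp3 2, sp2 3, sp9 3 → level 4.

Trophic level 4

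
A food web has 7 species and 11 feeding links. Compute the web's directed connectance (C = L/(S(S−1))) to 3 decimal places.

C = 0.262

The web has S = 7 species and L = 11 feeding links.
C = L / (S(S−1)) = 11 / 42 = 0.2619 ≈ 0.262.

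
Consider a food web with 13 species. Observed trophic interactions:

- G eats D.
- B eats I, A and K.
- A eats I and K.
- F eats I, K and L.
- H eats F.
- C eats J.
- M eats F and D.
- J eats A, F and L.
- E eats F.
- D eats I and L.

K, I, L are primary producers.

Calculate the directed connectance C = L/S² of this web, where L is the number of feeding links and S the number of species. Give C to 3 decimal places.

The web has S = 13 species and L = 19 feeding links.
C = L / S² = 19 / 169 = 0.1124 ≈ 0.112.

C = 0.112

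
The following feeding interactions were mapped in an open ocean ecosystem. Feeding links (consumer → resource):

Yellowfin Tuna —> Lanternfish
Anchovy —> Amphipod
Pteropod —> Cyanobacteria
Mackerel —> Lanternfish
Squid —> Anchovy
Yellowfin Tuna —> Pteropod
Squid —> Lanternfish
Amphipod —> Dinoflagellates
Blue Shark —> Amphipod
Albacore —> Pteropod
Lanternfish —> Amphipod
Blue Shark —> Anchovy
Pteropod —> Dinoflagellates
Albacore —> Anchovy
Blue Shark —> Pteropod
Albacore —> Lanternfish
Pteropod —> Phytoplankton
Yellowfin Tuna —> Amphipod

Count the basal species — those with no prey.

Basal species (no prey listed): Dinoflagellates, Cyanobacteria, Phytoplankton.
Count: 3.

3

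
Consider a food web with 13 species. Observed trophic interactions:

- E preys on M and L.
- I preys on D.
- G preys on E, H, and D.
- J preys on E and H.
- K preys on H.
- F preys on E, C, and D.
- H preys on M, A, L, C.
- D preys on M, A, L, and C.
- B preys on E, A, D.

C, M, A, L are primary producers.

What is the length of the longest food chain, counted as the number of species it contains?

One longest chain: C → H → K.
It has 3 species and 2 links.

3 species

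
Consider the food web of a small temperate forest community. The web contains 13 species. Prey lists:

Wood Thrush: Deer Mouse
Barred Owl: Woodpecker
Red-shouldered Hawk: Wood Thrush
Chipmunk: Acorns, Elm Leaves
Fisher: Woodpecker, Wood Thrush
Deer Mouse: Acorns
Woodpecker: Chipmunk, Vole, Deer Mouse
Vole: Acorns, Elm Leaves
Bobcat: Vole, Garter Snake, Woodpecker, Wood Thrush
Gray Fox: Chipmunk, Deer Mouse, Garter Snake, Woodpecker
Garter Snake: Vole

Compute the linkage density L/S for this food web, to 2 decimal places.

There are L = 22 links among S = 13 species.
L/S = 22/13 = 1.6923 ≈ 1.69.

L/S = 1.69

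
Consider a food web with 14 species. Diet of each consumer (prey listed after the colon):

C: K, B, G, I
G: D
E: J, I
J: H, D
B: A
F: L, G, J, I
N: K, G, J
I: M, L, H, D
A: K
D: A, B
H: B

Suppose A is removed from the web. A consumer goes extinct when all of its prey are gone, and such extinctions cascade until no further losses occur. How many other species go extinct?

Remove A.
Round 1: B (all prey gone) → extinct.
Round 2: H (all prey gone), D (all prey gone) → extinct.
Round 3: G (all prey gone), J (all prey gone) → extinct.
No further losses. Total secondary extinctions: 5.

5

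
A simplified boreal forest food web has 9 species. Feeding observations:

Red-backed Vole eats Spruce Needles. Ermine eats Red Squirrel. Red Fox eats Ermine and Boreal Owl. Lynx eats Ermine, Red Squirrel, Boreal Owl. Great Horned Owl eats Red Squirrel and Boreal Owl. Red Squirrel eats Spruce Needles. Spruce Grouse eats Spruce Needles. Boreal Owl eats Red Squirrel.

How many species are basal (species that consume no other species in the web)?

Basal species (no prey listed): Spruce Needles.
Count: 1.

1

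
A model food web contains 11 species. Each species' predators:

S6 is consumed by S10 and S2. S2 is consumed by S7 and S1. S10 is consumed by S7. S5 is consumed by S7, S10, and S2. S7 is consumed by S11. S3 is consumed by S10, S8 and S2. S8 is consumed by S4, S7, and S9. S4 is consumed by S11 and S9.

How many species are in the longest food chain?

One longest chain: S3 → S8 → S4 → S11.
It has 4 species and 3 links.

4 species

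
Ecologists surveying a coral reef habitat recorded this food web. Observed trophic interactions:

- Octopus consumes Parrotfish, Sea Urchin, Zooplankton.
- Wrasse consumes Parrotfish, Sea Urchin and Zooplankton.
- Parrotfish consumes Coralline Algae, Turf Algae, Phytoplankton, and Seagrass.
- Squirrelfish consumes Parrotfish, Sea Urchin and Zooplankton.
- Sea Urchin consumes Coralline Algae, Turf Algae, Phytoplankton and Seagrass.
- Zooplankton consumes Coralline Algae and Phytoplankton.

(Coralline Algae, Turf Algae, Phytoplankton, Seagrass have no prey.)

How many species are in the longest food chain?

One longest chain: Coralline Algae → Zooplankton → Wrasse.
It has 3 species and 2 links.

3 species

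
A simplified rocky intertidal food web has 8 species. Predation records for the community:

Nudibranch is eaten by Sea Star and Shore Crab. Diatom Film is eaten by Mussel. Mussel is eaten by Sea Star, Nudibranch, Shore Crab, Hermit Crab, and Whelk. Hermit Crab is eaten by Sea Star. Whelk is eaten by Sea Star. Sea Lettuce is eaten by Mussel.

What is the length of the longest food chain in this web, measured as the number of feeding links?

One longest chain: Sea Lettuce → Mussel → Whelk → Sea Star.
It has 4 species and 3 links.

3 links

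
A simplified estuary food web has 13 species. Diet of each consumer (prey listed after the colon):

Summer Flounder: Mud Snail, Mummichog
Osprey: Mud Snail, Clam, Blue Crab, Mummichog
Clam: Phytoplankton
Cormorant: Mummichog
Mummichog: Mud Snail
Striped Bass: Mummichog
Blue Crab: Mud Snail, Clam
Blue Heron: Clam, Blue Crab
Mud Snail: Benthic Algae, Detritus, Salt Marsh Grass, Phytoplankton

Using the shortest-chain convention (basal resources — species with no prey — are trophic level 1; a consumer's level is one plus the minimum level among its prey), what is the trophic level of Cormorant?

Trophic level 4

Benthic Algae has no prey (basal) → level 1.
Mud Snail eats Benthic Algae → level 2.
Mummichog eats Mud Snail → level 3.
Cormorant eats Mummichog → level 4.
No prey of Cormorant is below level 3, so 4 is the minimum.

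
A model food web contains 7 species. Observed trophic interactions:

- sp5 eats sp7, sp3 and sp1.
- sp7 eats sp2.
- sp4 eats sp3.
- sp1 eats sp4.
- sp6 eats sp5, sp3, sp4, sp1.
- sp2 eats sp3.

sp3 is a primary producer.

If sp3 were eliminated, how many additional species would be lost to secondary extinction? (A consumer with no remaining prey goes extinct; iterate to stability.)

Remove sp3.
Round 1: sp2 (all prey gone), sp4 (all prey gone) → extinct.
Round 2: sp1 (all prey gone), sp7 (all prey gone) → extinct.
Round 3: sp5 (all prey gone) → extinct.
Round 4: sp6 (all prey gone) → extinct.
No further losses. Total secondary extinctions: 6.

6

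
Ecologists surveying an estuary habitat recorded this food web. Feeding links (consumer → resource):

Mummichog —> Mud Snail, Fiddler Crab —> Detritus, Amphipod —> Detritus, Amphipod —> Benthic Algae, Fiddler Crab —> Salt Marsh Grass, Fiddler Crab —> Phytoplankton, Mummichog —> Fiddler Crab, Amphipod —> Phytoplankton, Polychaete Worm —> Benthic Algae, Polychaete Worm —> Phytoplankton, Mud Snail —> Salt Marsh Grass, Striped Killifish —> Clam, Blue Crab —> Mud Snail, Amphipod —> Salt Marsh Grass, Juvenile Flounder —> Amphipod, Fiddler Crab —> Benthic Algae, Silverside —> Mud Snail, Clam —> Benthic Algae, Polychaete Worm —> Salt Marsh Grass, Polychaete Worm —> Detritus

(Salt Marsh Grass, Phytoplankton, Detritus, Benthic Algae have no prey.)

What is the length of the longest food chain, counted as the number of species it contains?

One longest chain: Salt Marsh Grass → Mud Snail → Silverside.
It has 3 species and 2 links.

3 species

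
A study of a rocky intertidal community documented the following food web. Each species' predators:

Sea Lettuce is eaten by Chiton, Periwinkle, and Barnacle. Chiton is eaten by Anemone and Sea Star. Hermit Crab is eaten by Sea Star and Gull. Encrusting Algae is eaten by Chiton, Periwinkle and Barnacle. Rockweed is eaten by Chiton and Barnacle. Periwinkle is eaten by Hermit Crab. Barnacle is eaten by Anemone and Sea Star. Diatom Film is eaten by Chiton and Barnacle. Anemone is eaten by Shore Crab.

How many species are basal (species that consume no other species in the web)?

4

Basal species (no prey listed): Encrusting Algae, Sea Lettuce, Rockweed, Diatom Film.
Count: 4.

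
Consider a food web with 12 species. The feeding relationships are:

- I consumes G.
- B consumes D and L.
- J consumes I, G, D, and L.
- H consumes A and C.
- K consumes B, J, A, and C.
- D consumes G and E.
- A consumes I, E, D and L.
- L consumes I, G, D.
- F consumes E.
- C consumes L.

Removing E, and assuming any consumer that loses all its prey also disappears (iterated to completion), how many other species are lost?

1

Remove E.
Round 1: F (all prey gone) → extinct.
No further losses. Total secondary extinctions: 1.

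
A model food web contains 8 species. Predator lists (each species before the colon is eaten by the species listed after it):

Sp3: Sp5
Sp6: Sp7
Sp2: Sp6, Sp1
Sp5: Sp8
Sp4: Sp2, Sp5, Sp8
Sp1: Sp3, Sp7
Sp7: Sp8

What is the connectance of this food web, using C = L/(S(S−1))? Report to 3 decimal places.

C = 0.196

The web has S = 8 species and L = 11 feeding links.
C = L / (S(S−1)) = 11 / 56 = 0.1964 ≈ 0.196.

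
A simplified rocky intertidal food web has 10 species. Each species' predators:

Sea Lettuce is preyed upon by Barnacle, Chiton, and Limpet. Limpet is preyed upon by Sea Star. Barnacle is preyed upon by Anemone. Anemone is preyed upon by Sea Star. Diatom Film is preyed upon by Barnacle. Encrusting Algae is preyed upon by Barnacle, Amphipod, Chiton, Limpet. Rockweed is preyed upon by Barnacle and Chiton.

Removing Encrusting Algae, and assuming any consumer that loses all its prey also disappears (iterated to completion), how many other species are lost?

1

Remove Encrusting Algae.
Round 1: Amphipod (all prey gone) → extinct.
No further losses. Total secondary extinctions: 1.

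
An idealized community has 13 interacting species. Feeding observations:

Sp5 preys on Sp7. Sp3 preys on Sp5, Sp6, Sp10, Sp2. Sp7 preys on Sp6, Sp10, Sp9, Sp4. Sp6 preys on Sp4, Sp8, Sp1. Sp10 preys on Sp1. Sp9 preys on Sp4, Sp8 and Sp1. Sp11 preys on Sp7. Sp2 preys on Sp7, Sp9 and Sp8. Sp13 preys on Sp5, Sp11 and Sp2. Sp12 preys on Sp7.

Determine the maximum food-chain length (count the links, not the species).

4 links

One longest chain: Sp4 → Sp9 → Sp7 → Sp5 → Sp3.
It has 5 species and 4 links.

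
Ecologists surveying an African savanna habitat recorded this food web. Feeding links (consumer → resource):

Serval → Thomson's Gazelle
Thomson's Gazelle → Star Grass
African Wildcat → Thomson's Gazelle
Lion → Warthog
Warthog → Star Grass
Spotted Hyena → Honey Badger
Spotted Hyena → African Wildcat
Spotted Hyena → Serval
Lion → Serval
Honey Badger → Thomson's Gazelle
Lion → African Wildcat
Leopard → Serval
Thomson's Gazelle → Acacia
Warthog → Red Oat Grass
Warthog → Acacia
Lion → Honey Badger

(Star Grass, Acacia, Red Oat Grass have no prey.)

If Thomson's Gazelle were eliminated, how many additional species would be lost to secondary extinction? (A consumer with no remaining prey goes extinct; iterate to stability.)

Remove Thomson's Gazelle.
Round 1: Serval (all prey gone), African Wildcat (all prey gone), Honey Badger (all prey gone) → extinct.
Round 2: Spotted Hyena (all prey gone), Leopard (all prey gone) → extinct.
No further losses. Total secondary extinctions: 5.

5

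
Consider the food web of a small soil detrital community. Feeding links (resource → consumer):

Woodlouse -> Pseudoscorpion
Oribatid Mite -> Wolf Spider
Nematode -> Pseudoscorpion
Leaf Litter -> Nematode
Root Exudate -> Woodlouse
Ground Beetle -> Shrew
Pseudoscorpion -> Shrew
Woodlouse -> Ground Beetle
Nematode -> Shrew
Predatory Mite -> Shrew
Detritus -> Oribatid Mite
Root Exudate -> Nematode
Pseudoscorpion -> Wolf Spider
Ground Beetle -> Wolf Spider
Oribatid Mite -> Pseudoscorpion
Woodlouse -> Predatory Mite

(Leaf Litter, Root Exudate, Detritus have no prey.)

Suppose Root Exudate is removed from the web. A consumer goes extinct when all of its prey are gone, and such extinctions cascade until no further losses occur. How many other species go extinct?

Remove Root Exudate.
Round 1: Woodlouse (all prey gone) → extinct.
Round 2: Ground Beetle (all prey gone), Predatory Mite (all prey gone) → extinct.
No further losses. Total secondary extinctions: 3.

3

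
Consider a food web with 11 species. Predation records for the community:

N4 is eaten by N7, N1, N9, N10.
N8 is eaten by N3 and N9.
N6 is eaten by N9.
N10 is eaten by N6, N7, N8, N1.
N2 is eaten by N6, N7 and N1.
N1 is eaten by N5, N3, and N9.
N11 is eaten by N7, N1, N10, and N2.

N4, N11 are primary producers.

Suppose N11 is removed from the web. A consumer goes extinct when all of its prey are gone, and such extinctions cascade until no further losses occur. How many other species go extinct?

Remove N11.
Round 1: N2 (all prey gone) → extinct.
No further losses. Total secondary extinctions: 1.

1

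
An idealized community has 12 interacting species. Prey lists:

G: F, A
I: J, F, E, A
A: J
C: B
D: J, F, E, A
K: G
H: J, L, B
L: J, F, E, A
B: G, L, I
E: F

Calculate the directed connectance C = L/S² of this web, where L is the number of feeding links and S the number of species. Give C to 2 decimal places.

C = 0.17

The web has S = 12 species and L = 24 feeding links.
C = L / S² = 24 / 144 = 0.1667 ≈ 0.17.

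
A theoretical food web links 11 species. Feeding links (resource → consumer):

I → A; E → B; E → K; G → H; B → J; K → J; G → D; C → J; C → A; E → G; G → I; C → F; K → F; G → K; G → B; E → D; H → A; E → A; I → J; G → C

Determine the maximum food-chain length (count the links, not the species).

3 links

One longest chain: E → G → H → A.
It has 4 species and 3 links.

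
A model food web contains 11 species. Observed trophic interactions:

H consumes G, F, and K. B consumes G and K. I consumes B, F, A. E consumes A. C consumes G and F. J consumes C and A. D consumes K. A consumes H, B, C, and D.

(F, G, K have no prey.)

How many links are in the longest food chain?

3 links

One longest chain: G → B → A → E.
It has 4 species and 3 links.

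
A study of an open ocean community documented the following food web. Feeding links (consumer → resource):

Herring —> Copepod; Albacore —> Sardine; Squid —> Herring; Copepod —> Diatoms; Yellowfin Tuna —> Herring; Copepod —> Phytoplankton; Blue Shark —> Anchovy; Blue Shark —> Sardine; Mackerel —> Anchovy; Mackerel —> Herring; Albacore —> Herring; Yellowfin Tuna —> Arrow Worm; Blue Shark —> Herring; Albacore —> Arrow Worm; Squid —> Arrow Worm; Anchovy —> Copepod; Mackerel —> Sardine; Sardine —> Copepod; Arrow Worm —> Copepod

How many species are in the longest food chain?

4 species

One longest chain: Diatoms → Copepod → Herring → Albacore.
It has 4 species and 3 links.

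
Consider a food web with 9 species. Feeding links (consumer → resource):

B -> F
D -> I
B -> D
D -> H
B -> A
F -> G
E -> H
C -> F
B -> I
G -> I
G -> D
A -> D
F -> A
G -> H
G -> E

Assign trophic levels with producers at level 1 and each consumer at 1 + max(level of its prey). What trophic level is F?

Trophic level 4

I is a producer → level 1.
D eats I (level 1); other prey at levels: H 1 → level 2.
A eats D → level 3.
F eats A (level 3); other prey at levels: G 3 → level 4.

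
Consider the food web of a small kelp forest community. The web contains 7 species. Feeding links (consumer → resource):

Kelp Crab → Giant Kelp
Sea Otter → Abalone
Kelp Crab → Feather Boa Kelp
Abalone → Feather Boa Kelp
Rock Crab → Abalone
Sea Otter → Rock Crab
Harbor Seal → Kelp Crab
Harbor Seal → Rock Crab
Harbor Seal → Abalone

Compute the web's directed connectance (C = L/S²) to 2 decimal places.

The web has S = 7 species and L = 9 feeding links.
C = L / S² = 9 / 49 = 0.1837 ≈ 0.18.

C = 0.18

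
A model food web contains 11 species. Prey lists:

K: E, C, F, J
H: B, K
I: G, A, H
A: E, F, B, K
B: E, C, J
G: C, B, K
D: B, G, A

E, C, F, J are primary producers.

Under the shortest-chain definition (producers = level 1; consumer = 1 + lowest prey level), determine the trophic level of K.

E is a producer → level 1.
K eats E → level 2.

Trophic level 2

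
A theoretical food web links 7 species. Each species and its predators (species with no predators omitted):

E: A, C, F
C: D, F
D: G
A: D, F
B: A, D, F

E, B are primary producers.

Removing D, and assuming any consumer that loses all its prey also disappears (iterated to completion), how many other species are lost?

Remove D.
Round 1: G (all prey gone) → extinct.
No further losses. Total secondary extinctions: 1.

1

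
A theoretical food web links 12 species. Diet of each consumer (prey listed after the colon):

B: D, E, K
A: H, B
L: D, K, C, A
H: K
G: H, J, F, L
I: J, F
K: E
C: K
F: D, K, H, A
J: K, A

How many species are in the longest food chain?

6 species

One longest chain: E → K → H → A → F → I.
It has 6 species and 5 links.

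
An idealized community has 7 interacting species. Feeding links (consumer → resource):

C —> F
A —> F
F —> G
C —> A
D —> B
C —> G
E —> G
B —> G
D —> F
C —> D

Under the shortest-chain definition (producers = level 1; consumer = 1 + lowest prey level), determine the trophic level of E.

G is a producer → level 1.
E eats G → level 2.

Trophic level 2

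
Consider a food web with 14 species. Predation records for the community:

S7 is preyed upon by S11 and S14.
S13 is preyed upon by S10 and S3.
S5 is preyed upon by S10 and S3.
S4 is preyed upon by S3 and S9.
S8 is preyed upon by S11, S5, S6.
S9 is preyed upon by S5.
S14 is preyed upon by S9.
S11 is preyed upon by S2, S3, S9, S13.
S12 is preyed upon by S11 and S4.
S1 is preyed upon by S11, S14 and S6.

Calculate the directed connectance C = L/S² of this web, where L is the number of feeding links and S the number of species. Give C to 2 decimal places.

C = 0.11

The web has S = 14 species and L = 22 feeding links.
C = L / S² = 22 / 196 = 0.1122 ≈ 0.11.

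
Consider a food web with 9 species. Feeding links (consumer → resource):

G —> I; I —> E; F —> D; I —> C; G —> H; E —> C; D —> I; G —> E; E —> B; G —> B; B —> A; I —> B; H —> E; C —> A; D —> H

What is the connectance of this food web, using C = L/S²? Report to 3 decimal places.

The web has S = 9 species and L = 15 feeding links.
C = L / S² = 15 / 81 = 0.1852 ≈ 0.185.

C = 0.185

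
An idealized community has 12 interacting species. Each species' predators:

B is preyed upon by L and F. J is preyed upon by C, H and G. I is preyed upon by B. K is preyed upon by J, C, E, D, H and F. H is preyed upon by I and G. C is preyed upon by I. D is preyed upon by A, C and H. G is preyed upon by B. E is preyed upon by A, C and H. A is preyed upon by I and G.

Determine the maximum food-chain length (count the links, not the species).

5 links

One longest chain: K → E → H → G → B → F.
It has 6 species and 5 links.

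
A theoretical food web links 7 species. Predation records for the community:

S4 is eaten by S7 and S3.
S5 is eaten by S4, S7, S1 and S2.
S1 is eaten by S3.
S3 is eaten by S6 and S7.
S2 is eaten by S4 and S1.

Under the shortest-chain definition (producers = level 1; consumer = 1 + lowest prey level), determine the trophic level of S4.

Trophic level 2

S5 is a producer → level 1.
S4 eats S5 → level 2.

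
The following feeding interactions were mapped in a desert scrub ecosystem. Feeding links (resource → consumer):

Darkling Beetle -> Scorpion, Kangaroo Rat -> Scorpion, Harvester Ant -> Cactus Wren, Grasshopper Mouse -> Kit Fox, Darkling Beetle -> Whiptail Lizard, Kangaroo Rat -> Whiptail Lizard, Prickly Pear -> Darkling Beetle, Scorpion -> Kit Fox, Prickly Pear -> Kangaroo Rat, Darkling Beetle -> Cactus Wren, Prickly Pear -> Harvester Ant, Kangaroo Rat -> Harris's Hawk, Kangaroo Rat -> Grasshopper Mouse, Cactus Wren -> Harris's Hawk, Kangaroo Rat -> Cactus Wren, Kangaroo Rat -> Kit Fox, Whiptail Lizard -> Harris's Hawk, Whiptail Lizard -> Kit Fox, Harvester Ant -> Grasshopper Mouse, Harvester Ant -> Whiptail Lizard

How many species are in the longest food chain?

One longest chain: Prickly Pear → Darkling Beetle → Whiptail Lizard → Kit Fox.
It has 4 species and 3 links.

4 species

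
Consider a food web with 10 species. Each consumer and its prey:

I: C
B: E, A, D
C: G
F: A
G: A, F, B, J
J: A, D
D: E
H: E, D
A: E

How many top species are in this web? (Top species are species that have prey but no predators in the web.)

2

Top species (has prey, but nothing eats it): H, I.
Count: 2.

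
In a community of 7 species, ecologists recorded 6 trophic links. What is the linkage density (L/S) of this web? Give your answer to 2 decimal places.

There are L = 6 links among S = 7 species.
L/S = 6/7 = 0.8571 ≈ 0.86.

L/S = 0.86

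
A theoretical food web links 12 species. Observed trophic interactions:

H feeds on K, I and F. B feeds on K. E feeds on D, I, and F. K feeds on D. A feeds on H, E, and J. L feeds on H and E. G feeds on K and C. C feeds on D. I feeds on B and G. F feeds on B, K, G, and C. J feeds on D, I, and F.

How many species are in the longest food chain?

One longest chain: D → K → B → F → H → L.
It has 6 species and 5 links.

6 species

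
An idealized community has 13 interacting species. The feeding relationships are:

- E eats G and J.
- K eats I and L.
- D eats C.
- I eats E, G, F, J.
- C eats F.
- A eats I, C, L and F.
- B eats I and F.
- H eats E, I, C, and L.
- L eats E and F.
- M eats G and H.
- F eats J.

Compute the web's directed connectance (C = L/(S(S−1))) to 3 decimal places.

C = 0.160

The web has S = 13 species and L = 25 feeding links.
C = L / (S(S−1)) = 25 / 156 = 0.1603 ≈ 0.160.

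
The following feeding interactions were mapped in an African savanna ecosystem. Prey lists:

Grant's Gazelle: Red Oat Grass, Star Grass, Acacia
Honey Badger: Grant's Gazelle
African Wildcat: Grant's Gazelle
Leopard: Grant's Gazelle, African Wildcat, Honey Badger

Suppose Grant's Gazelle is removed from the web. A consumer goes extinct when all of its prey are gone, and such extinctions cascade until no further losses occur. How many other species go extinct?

3

Remove Grant's Gazelle.
Round 1: African Wildcat (all prey gone), Honey Badger (all prey gone) → extinct.
Round 2: Leopard (all prey gone) → extinct.
No further losses. Total secondary extinctions: 3.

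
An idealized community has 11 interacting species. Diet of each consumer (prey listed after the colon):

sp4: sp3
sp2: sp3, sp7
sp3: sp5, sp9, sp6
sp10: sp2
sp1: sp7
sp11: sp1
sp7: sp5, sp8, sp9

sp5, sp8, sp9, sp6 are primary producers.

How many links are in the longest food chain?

One longest chain: sp5 → sp7 → sp1 → sp11.
It has 4 species and 3 links.

3 links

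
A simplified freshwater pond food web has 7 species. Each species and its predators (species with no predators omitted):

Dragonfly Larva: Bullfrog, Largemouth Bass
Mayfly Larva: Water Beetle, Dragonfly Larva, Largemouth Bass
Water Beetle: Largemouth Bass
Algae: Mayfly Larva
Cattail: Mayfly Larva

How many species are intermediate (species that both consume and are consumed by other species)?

3

Intermediate species (has both prey and predators): Mayfly Larva, Water Beetle, Dragonfly Larva.
Count: 3.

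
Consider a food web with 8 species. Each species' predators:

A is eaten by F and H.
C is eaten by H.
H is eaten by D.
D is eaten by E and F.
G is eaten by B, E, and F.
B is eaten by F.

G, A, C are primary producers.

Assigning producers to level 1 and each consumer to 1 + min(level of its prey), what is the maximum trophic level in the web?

Producers (level 1): G, A, C.
Following each consumer down to its lowest-level prey: A → H → D (levels 1 through 3).
All prey of D (H 2) are at level 2 or above, so D is at level 1 + 2 = 3.
Every consumer has at least one prey at level 2 or below, so none exceeds level 3.

3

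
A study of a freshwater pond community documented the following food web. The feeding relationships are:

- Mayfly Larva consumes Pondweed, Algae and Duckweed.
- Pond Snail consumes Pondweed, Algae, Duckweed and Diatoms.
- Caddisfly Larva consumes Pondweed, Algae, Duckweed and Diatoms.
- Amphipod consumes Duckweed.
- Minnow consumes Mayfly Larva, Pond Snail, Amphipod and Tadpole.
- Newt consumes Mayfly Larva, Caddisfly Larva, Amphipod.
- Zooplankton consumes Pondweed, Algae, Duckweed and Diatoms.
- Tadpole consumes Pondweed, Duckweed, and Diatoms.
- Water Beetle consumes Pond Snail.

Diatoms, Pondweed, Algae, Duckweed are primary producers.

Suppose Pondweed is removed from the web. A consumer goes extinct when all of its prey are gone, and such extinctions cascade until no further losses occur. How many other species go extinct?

Remove Pondweed.
Every predator of it retains at least one other prey: Caddisfly Larva still has Diatoms, Algae, Duckweed; Tadpole still has Diatoms, Duckweed; Mayfly Larva still has Algae, Duckweed; Pond Snail still has Diatoms, Algae, Duckweed; Zooplankton still has Diatoms, Algae, Duckweed.
No consumer loses all prey, so no secondary extinctions occur.

0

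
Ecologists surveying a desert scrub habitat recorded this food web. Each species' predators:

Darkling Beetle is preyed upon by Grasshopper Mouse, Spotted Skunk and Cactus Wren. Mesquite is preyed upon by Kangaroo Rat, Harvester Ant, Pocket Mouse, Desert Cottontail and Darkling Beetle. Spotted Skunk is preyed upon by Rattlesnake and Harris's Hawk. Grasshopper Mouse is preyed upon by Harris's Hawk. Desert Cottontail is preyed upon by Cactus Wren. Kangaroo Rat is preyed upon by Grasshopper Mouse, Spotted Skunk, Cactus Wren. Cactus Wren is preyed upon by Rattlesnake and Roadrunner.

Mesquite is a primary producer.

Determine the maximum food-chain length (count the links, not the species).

One longest chain: Mesquite → Kangaroo Rat → Grasshopper Mouse → Harris's Hawk.
It has 4 species and 3 links.

3 links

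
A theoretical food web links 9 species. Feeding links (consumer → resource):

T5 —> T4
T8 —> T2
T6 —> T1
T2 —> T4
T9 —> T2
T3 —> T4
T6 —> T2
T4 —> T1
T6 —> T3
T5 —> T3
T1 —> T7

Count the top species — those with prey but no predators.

Top species (has prey, but nothing eats it): T9, T6, T5, T8.
Count: 4.

4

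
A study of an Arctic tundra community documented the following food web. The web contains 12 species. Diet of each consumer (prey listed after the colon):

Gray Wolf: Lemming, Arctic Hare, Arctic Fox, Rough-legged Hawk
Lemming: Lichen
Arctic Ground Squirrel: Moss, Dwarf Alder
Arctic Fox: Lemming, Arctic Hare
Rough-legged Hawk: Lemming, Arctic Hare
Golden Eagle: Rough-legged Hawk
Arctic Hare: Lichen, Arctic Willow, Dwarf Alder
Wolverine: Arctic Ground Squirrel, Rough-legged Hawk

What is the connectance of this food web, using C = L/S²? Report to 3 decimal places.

The web has S = 12 species and L = 17 feeding links.
C = L / S² = 17 / 144 = 0.1181 ≈ 0.118.

C = 0.118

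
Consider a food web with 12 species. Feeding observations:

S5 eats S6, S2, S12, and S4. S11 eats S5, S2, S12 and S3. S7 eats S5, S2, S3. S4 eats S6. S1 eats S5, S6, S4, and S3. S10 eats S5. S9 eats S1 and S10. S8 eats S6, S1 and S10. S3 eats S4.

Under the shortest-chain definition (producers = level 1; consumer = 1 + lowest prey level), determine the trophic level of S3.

Trophic level 3

S6 is a producer → level 1.
S4 eats S6 → level 2.
S3 eats S4 → level 3.
No prey of S3 is below level 2, so 3 is the minimum.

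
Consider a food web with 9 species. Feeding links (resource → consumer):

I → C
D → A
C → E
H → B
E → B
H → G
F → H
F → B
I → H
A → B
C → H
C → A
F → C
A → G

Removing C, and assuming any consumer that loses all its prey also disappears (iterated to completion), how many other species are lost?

1

Remove C.
Round 1: E (all prey gone) → extinct.
No further losses. Total secondary extinctions: 1.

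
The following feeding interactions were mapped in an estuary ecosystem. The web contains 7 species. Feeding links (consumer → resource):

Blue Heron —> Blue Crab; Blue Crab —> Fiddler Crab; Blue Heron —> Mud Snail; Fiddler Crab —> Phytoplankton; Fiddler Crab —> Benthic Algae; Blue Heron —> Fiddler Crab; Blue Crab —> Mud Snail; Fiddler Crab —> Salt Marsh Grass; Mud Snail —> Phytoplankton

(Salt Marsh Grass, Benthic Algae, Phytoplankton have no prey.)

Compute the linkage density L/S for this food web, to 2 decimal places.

L/S = 1.29

There are L = 9 links among S = 7 species.
L/S = 9/7 = 1.2857 ≈ 1.29.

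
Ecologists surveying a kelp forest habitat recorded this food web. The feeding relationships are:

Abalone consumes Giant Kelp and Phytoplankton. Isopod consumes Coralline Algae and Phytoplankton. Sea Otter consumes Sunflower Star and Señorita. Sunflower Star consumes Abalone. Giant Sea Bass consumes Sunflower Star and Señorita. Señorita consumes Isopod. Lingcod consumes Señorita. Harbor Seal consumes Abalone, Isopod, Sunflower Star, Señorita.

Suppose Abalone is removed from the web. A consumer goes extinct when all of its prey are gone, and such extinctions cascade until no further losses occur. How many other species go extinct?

1

Remove Abalone.
Round 1: Sunflower Star (all prey gone) → extinct.
No further losses. Total secondary extinctions: 1.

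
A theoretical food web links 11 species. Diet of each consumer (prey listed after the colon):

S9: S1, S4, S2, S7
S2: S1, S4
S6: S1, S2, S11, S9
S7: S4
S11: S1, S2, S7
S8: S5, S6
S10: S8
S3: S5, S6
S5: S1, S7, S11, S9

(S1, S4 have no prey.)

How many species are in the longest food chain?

One longest chain: S1 → S2 → S11 → S5 → S8 → S10.
It has 6 species and 5 links.

6 species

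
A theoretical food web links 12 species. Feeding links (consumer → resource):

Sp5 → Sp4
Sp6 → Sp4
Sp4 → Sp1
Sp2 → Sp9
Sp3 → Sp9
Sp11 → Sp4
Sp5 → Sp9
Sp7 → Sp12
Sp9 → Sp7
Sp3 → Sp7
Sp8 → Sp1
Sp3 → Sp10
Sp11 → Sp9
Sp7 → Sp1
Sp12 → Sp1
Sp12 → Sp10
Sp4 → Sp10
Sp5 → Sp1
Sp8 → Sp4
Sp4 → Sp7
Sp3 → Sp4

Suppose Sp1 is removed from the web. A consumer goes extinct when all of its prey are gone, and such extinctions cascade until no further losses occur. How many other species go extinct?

0

Remove Sp1.
Every predator of it retains at least one other prey: Sp12 still has Sp10; Sp7 still has Sp12; Sp4 still has Sp10, Sp7; Sp5 still has Sp9, Sp4; Sp8 still has Sp4.
No consumer loses all prey, so no secondary extinctions occur.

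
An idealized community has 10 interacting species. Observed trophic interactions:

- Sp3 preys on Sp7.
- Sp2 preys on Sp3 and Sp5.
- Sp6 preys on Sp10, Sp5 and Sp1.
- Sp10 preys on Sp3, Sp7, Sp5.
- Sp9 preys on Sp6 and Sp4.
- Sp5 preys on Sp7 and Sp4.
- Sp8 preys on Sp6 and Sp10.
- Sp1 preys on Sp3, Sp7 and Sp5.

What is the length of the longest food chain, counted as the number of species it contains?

5 species

One longest chain: Sp7 → Sp3 → Sp10 → Sp6 → Sp9.
It has 5 species and 4 links.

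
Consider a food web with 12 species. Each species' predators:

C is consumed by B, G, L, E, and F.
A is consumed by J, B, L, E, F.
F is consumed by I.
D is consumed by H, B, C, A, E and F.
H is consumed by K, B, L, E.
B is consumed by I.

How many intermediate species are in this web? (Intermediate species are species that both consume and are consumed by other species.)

Intermediate species (has both prey and predators): A, C, H, F, B.
Count: 5.

5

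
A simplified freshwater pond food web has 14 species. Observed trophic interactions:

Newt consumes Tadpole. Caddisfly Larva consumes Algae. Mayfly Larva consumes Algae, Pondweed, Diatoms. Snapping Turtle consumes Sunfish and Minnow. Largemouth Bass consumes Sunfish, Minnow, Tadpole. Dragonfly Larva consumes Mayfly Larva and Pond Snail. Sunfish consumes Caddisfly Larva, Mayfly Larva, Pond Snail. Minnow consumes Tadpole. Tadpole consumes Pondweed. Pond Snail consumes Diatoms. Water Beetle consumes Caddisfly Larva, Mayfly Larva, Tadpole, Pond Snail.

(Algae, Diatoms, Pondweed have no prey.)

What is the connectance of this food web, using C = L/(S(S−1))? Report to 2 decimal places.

C = 0.12

The web has S = 14 species and L = 22 feeding links.
C = L / (S(S−1)) = 22 / 182 = 0.1209 ≈ 0.12.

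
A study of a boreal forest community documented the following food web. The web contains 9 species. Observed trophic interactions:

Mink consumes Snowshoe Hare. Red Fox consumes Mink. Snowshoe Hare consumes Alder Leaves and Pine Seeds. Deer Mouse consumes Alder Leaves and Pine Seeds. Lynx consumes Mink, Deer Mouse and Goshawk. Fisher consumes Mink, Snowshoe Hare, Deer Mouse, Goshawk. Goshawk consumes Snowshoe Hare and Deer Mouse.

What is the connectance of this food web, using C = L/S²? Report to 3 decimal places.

The web has S = 9 species and L = 15 feeding links.
C = L / S² = 15 / 81 = 0.1852 ≈ 0.185.

C = 0.185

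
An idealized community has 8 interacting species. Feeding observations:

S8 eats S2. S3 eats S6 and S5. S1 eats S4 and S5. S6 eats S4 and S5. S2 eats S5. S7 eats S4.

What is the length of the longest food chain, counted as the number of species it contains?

One longest chain: S5 → S2 → S8.
It has 3 species and 2 links.

3 species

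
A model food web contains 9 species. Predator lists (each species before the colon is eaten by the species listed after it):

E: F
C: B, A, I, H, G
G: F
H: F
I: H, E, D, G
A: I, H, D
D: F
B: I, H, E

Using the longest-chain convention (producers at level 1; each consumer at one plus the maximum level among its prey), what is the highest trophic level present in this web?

Producers (level 1): C.
C → B → I → H → F gives F level 5.
No species has a prey at level 5, so no species reaches level 6.

5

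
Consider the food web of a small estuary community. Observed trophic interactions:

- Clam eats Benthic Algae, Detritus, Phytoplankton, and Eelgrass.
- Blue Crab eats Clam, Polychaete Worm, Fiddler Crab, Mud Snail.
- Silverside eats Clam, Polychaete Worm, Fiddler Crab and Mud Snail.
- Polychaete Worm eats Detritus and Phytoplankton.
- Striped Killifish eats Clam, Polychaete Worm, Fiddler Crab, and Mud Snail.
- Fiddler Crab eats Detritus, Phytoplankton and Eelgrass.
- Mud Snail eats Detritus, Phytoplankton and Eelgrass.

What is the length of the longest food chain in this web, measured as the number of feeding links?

2 links

One longest chain: Phytoplankton → Fiddler Crab → Striped Killifish.
It has 3 species and 2 links.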